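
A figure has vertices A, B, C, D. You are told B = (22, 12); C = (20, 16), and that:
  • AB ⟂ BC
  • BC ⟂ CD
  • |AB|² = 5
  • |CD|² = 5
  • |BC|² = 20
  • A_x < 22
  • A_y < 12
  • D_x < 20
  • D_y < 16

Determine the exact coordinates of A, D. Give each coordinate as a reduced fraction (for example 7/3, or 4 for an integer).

1. A_x = 20  [[AB ⟂ BC ⇒ 2x-4y+4=0] ∩ [|A−(22, 12)|²=5]]
2. A_y = 11  [[AB ⟂ BC ⇒ 2x-4y+4=0] ∩ [|A−(22, 12)|²=5]]
   so A = (20, 11)
3. D_x = 18  [[BC ⟂ CD ⇒ -2x+4y-24=0] ∩ [|D−(20, 16)|²=5]]
4. D_y = 15  [[BC ⟂ CD ⇒ -2x+4y-24=0] ∩ [|D−(20, 16)|²=5]]
   so D = (18, 15)

A = (20, 11)
D = (18, 15)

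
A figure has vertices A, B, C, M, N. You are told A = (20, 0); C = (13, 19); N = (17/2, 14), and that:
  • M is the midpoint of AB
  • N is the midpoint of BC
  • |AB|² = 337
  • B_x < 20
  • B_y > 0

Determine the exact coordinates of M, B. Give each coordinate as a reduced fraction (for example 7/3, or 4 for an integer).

1. B_x = 4  [B = 2·N−C = 2·(17/2, 14)−(13, 19)]
2. B_y = 9  [B = 2·N−C = 2·(17/2, 14)−(13, 19)]
   so B = (4, 9)
3. M_x = 12  [2·M = A+B = (20, 0)+(4, 9)]
4. M_y = 9/2  [2·M = A+B = (20, 0)+(4, 9)]
   so M = (12, 9/2)

M = (12, 9/2)
B = (4, 9)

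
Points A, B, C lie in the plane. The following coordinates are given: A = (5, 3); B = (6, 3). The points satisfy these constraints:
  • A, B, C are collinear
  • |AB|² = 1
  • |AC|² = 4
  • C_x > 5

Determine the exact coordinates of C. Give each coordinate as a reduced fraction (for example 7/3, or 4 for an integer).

C = (7, 3)

1. C_x = 7  [[A, B, C are collinear ⇒ 1y-3=0] ∩ [|C−(5, 3)|²=4]]
2. C_y = 3  [[A, B, C are collinear ⇒ 1y-3=0] ∩ [|C−(5, 3)|²=4]]
   so C = (7, 3)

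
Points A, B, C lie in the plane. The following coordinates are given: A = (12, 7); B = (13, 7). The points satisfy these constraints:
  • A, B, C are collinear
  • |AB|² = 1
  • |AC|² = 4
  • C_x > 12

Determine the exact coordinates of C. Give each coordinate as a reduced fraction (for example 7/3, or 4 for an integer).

C = (14, 7)

1. C_x = 14  [[A, B, C are collinear ⇒ 1y-7=0] ∩ [|C−(12, 7)|²=4]]
2. C_y = 7  [[A, B, C are collinear ⇒ 1y-7=0] ∩ [|C−(12, 7)|²=4]]
   so C = (14, 7)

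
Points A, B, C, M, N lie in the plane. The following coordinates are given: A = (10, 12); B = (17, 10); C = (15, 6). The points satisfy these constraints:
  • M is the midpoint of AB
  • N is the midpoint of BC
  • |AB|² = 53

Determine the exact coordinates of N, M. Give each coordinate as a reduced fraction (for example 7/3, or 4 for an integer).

N = (16, 8)
M = (27/2, 11)

1. M_x = 27/2  [2·M = A+B = (10, 12)+(17, 10)]
2. M_y = 11  [2·M = A+B = (10, 12)+(17, 10)]
   so M = (27/2, 11)
3. N_x = 16  [2·N = B+C = (17, 10)+(15, 6)]
4. N_y = 8  [2·N = B+C = (17, 10)+(15, 6)]
   so N = (16, 8)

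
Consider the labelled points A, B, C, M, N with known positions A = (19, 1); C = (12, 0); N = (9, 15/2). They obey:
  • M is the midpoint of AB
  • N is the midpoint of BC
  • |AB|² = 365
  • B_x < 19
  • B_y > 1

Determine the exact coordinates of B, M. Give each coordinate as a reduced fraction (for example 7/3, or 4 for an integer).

B = (6, 15)
M = (25/2, 8)

1. B_x = 6  [B = 2·N−C = 2·(9, 15/2)−(12, 0)]
2. B_y = 15  [B = 2·N−C = 2·(9, 15/2)−(12, 0)]
   so B = (6, 15)
3. M_x = 25/2  [2·M = A+B = (19, 1)+(6, 15)]
4. M_y = 8  [2·M = A+B = (19, 1)+(6, 15)]
   so M = (25/2, 8)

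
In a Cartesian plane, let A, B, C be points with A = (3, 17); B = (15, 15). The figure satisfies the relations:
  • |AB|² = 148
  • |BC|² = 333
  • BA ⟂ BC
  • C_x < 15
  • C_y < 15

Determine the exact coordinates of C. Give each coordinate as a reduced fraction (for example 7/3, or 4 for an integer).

C = (12, -3)

1. C_x = 12  [[BA ⟂ BC ⇒ -12x+2y+150=0] ∩ [|C−(15, 15)|²=333]]
2. C_y = -3  [[BA ⟂ BC ⇒ -12x+2y+150=0] ∩ [|C−(15, 15)|²=333]]
   so C = (12, -3)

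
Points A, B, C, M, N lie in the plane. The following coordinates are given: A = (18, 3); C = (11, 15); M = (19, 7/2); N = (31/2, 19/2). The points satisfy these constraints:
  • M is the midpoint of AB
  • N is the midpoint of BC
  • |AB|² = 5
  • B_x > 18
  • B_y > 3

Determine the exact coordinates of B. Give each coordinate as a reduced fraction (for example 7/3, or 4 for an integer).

1. B_x = 20  [B = 2·M−A = 2·(19, 7/2)−(18, 3)]
2. B_y = 4  [B = 2·M−A = 2·(19, 7/2)−(18, 3)]
   so B = (20, 4)

B = (20, 4)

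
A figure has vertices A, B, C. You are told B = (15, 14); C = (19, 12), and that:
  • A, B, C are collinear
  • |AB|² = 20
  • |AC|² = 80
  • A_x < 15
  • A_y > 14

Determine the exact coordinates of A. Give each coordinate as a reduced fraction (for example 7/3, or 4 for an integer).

A = (11, 16)

1. A_x = 11  [[A, B, C are collinear ⇒ 2x+4y-86=0] ∩ [|A−(15, 14)|²=20]]
2. A_y = 16  [[A, B, C are collinear ⇒ 2x+4y-86=0] ∩ [|A−(15, 14)|²=20]]
   so A = (11, 16)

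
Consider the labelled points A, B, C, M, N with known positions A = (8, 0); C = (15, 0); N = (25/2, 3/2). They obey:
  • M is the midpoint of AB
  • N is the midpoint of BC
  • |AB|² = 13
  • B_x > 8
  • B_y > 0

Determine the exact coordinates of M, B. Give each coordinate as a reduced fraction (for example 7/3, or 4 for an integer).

1. B_x = 10  [B = 2·N−C = 2·(25/2, 3/2)−(15, 0)]
2. B_y = 3  [B = 2·N−C = 2·(25/2, 3/2)−(15, 0)]
   so B = (10, 3)
3. M_x = 9  [2·M = A+B = (8, 0)+(10, 3)]
4. M_y = 3/2  [2·M = A+B = (8, 0)+(10, 3)]
   so M = (9, 3/2)

M = (9, 3/2)
B = (10, 3)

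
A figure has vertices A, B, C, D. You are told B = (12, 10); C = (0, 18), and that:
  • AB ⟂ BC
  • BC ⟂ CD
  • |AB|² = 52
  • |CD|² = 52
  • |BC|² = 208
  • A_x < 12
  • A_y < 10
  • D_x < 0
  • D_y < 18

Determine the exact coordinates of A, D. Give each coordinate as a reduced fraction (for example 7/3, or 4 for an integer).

1. A_x = 8  [[AB ⟂ BC ⇒ 12x-8y-64=0] ∩ [|A−(12, 10)|²=52]]
2. A_y = 4  [[AB ⟂ BC ⇒ 12x-8y-64=0] ∩ [|A−(12, 10)|²=52]]
   so A = (8, 4)
3. D_x = -4  [[BC ⟂ CD ⇒ -12x+8y-144=0] ∩ [|D−(0, 18)|²=52]]
4. D_y = 12  [[BC ⟂ CD ⇒ -12x+8y-144=0] ∩ [|D−(0, 18)|²=52]]
   so D = (-4, 12)

A = (8, 4)
D = (-4, 12)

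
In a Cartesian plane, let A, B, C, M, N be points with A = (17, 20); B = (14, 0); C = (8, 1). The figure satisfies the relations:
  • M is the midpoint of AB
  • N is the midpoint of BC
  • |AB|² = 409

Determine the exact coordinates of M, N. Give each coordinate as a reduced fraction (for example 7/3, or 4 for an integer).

M = (31/2, 10)
N = (11, 1/2)

1. M_x = 31/2  [2·M = A+B = (17, 20)+(14, 0)]
2. M_y = 10  [2·M = A+B = (17, 20)+(14, 0)]
   so M = (31/2, 10)
3. N_x = 11  [2·N = B+C = (14, 0)+(8, 1)]
4. N_y = 1/2  [2·N = B+C = (14, 0)+(8, 1)]
   so N = (11, 1/2)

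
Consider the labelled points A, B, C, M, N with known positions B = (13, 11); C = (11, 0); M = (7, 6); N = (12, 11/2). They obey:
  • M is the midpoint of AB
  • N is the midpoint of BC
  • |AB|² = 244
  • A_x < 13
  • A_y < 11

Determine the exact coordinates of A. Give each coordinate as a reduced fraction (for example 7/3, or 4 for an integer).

A = (1, 1)

1. A_x = 1  [A = 2·M−B = 2·(7, 6)−(13, 11)]
2. A_y = 1  [A = 2·M−B = 2·(7, 6)−(13, 11)]
   so A = (1, 1)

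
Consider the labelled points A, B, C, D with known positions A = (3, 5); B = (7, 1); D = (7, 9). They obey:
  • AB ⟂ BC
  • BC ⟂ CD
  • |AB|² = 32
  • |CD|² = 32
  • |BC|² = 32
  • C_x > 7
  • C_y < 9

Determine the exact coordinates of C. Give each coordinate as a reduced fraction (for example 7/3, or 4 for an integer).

C = (11, 5)

1. C_x = 11  [[AB ⟂ BC ⇒ 4x-4y-24=0] ∩ [|C−(7, 9)|²=32]]
2. C_y = 5  [[AB ⟂ BC ⇒ 4x-4y-24=0] ∩ [|C−(7, 9)|²=32]]
   so C = (11, 5)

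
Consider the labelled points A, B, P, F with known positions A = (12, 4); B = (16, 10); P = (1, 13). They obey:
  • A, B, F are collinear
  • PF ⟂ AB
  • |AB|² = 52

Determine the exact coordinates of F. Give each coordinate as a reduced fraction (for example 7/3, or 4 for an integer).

1. F_x = 166/13  [[A, B, F are collinear ⇒ -6x+4y+56=0] ∩ [PF ⟂ AB ⇒ 4x+6y-82=0]]
2. F_y = 67/13  [[A, B, F are collinear ⇒ -6x+4y+56=0] ∩ [PF ⟂ AB ⇒ 4x+6y-82=0]]
   so F = (166/13, 67/13)

F = (166/13, 67/13)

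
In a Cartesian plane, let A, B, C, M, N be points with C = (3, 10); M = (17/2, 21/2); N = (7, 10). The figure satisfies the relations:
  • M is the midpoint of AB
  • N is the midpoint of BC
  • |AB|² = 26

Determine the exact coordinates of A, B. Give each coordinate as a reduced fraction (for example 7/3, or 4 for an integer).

1. B_x = 11  [B = 2·N−C = 2·(7, 10)−(3, 10)]
2. B_y = 10  [B = 2·N−C = 2·(7, 10)−(3, 10)]
   so B = (11, 10)
3. A_x = 6  [A = 2·M−B = 2·(17/2, 21/2)−(11, 10)]
4. A_y = 11  [A = 2·M−B = 2·(17/2, 21/2)−(11, 10)]
   so A = (6, 11)

A = (6, 11)
B = (11, 10)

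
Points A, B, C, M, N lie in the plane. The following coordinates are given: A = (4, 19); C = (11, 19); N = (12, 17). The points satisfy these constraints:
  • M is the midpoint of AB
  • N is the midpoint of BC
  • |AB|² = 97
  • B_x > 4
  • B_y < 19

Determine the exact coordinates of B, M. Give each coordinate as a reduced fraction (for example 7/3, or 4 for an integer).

B = (13, 15)
M = (17/2, 17)

1. B_x = 13  [B = 2·N−C = 2·(12, 17)−(11, 19)]
2. B_y = 15  [B = 2·N−C = 2·(12, 17)−(11, 19)]
   so B = (13, 15)
3. M_x = 17/2  [2·M = A+B = (4, 19)+(13, 15)]
4. M_y = 17  [2·M = A+B = (4, 19)+(13, 15)]
   so M = (17/2, 17)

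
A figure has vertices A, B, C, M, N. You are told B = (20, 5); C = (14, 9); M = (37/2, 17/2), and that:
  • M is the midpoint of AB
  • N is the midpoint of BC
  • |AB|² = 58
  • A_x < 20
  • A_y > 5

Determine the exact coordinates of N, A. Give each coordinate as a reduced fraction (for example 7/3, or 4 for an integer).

N = (17, 7)
A = (17, 12)

1. A_x = 17  [A = 2·M−B = 2·(37/2, 17/2)−(20, 5)]
2. A_y = 12  [A = 2·M−B = 2·(37/2, 17/2)−(20, 5)]
   so A = (17, 12)
3. N_x = 17  [2·N = B+C = (20, 5)+(14, 9)]
4. N_y = 7  [2·N = B+C = (20, 5)+(14, 9)]
   so N = (17, 7)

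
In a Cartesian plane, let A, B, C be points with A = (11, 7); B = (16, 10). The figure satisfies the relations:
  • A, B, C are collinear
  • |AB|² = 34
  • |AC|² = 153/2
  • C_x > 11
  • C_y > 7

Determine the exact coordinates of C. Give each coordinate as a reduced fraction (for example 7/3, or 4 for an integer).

C = (37/2, 23/2)

1. C_x = 37/2  [[A, B, C are collinear ⇒ -3x+5y-2=0] ∩ [|C−(11, 7)|²=153/2]]
2. C_y = 23/2  [[A, B, C are collinear ⇒ -3x+5y-2=0] ∩ [|C−(11, 7)|²=153/2]]
   so C = (37/2, 23/2)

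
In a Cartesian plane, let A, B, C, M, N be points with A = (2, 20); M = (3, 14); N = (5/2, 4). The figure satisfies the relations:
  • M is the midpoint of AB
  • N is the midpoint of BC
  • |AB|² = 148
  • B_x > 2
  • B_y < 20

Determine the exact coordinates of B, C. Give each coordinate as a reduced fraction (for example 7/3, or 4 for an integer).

B = (4, 8)
C = (1, 0)

1. B_x = 4  [B = 2·M−A = 2·(3, 14)−(2, 20)]
2. B_y = 8  [B = 2·M−A = 2·(3, 14)−(2, 20)]
   so B = (4, 8)
3. C_x = 1  [C = 2·N−B = 2·(5/2, 4)−(4, 8)]
4. C_y = 0  [C = 2·N−B = 2·(5/2, 4)−(4, 8)]
   so C = (1, 0)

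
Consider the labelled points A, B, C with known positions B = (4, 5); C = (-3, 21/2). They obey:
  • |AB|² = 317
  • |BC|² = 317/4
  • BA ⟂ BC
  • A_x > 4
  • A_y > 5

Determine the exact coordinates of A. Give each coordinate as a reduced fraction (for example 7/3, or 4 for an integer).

A = (15, 19)

1. A_x = 15  [[BA ⟂ BC ⇒ -7x+11/2y+1/2=0] ∩ [|A−(4, 5)|²=317]]
2. A_y = 19  [[BA ⟂ BC ⇒ -7x+11/2y+1/2=0] ∩ [|A−(4, 5)|²=317]]
   so A = (15, 19)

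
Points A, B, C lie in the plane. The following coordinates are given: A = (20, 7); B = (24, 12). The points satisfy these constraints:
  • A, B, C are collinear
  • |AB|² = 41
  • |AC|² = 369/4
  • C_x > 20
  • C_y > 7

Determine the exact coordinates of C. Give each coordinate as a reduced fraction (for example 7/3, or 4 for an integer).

1. C_x = 26  [[A, B, C are collinear ⇒ -5x+4y+72=0] ∩ [|C−(20, 7)|²=369/4]]
2. C_y = 29/2  [[A, B, C are collinear ⇒ -5x+4y+72=0] ∩ [|C−(20, 7)|²=369/4]]
   so C = (26, 29/2)

C = (26, 29/2)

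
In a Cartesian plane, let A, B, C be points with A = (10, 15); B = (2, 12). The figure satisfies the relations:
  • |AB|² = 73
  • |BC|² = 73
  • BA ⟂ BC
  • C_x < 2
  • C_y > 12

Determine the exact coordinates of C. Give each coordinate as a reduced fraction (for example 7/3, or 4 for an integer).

1. C_x = -1  [[BA ⟂ BC ⇒ 8x+3y-52=0] ∩ [|C−(2, 12)|²=73]]
2. C_y = 20  [[BA ⟂ BC ⇒ 8x+3y-52=0] ∩ [|C−(2, 12)|²=73]]
   so C = (-1, 20)

C = (-1, 20)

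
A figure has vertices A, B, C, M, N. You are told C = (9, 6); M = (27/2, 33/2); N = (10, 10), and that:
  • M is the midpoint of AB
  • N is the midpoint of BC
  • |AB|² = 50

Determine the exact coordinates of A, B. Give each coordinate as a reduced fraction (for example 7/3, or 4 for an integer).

A = (16, 19)
B = (11, 14)

1. B_x = 11  [B = 2·N−C = 2·(10, 10)−(9, 6)]
2. B_y = 14  [B = 2·N−C = 2·(10, 10)−(9, 6)]
   so B = (11, 14)
3. A_x = 16  [A = 2·M−B = 2·(27/2, 33/2)−(11, 14)]
4. A_y = 19  [A = 2·M−B = 2·(27/2, 33/2)−(11, 14)]
   so A = (16, 19)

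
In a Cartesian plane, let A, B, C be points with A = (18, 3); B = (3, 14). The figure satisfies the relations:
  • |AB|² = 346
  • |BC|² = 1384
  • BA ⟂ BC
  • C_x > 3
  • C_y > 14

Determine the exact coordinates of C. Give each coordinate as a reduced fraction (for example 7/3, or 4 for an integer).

C = (25, 44)

1. C_x = 25  [[BA ⟂ BC ⇒ 15x-11y+109=0] ∩ [|C−(3, 14)|²=1384]]
2. C_y = 44  [[BA ⟂ BC ⇒ 15x-11y+109=0] ∩ [|C−(3, 14)|²=1384]]
   so C = (25, 44)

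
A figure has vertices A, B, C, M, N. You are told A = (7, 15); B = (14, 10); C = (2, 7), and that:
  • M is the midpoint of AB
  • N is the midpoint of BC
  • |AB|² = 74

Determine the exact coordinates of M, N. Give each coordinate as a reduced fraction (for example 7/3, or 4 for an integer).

M = (21/2, 25/2)
N = (8, 17/2)

1. M_x = 21/2  [2·M = A+B = (7, 15)+(14, 10)]
2. M_y = 25/2  [2·M = A+B = (7, 15)+(14, 10)]
   so M = (21/2, 25/2)
3. N_x = 8  [2·N = B+C = (14, 10)+(2, 7)]
4. N_y = 17/2  [2·N = B+C = (14, 10)+(2, 7)]
   so N = (8, 17/2)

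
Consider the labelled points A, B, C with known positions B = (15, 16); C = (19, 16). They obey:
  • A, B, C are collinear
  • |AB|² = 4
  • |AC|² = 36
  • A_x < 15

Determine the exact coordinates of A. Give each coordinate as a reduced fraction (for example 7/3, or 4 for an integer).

1. A_x = 13  [[A, B, C are collinear ⇒ 4y-64=0] ∩ [|A−(15, 16)|²=4]]
2. A_y = 16  [[A, B, C are collinear ⇒ 4y-64=0] ∩ [|A−(15, 16)|²=4]]
   so A = (13, 16)

A = (13, 16)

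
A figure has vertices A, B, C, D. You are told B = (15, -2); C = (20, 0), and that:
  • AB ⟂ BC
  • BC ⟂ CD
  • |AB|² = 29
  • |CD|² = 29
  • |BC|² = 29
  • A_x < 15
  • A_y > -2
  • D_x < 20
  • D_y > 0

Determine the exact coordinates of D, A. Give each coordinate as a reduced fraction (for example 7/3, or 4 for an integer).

1. D_x = 18  [[BC ⟂ CD ⇒ 5x+2y-100=0] ∩ [|D−(20, 0)|²=29]]
2. D_y = 5  [[BC ⟂ CD ⇒ 5x+2y-100=0] ∩ [|D−(20, 0)|²=29]]
   so D = (18, 5)
3. A_x = 13  [[AB ⟂ BC ⇒ -5x-2y+71=0] ∩ [|A−(15, -2)|²=29]]
4. A_y = 3  [[AB ⟂ BC ⇒ -5x-2y+71=0] ∩ [|A−(15, -2)|²=29]]
   so A = (13, 3)

D = (18, 5)
A = (13, 3)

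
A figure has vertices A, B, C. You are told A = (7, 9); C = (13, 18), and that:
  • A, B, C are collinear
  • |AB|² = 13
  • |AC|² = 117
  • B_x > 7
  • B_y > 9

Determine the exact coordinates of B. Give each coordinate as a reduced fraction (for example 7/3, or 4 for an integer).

1. B_x = 9  [[A, B, C are collinear ⇒ 9x-6y-9=0] ∩ [|B−(7, 9)|²=13]]
2. B_y = 12  [[A, B, C are collinear ⇒ 9x-6y-9=0] ∩ [|B−(7, 9)|²=13]]
   so B = (9, 12)

B = (9, 12)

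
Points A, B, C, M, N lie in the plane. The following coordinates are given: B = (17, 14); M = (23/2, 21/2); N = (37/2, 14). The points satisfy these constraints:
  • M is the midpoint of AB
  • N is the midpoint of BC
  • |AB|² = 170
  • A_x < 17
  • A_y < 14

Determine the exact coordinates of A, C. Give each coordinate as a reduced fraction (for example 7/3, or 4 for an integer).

1. A_x = 6  [A = 2·M−B = 2·(23/2, 21/2)−(17, 14)]
2. A_y = 7  [A = 2·M−B = 2·(23/2, 21/2)−(17, 14)]
   so A = (6, 7)
3. C_x = 20  [C = 2·N−B = 2·(37/2, 14)−(17, 14)]
4. C_y = 14  [C = 2·N−B = 2·(37/2, 14)−(17, 14)]
   so C = (20, 14)

A = (6, 7)
C = (20, 14)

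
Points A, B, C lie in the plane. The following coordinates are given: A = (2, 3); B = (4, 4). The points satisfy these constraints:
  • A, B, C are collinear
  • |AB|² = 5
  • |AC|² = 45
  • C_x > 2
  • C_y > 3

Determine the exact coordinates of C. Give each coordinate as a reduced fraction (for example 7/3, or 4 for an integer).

1. C_x = 8  [[A, B, C are collinear ⇒ -1x+2y-4=0] ∩ [|C−(2, 3)|²=45]]
2. C_y = 6  [[A, B, C are collinear ⇒ -1x+2y-4=0] ∩ [|C−(2, 3)|²=45]]
   so C = (8, 6)

C = (8, 6)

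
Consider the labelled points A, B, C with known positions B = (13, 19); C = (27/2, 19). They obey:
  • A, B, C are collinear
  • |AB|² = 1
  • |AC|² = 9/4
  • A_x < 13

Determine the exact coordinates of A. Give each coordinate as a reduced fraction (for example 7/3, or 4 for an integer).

1. A_x = 12  [[A, B, C are collinear ⇒ 1/2y-19/2=0] ∩ [|A−(13, 19)|²=1]]
2. A_y = 19  [[A, B, C are collinear ⇒ 1/2y-19/2=0] ∩ [|A−(13, 19)|²=1]]
   so A = (12, 19)

A = (12, 19)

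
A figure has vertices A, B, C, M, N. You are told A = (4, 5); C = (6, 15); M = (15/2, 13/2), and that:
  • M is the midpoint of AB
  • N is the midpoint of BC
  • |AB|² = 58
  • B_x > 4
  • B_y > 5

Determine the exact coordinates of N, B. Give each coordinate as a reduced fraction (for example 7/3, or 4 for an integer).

1. B_x = 11  [B = 2·M−A = 2·(15/2, 13/2)−(4, 5)]
2. B_y = 8  [B = 2·M−A = 2·(15/2, 13/2)−(4, 5)]
   so B = (11, 8)
3. N_x = 17/2  [2·N = B+C = (11, 8)+(6, 15)]
4. N_y = 23/2  [2·N = B+C = (11, 8)+(6, 15)]
   so N = (17/2, 23/2)

N = (17/2, 23/2)
B = (11, 8)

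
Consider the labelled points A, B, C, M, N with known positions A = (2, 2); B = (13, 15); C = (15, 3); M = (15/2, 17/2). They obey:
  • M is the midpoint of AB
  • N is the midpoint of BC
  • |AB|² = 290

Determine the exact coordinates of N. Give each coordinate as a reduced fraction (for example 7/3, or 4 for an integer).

N = (14, 9)

1. N_x = 14  [2·N = B+C = (13, 15)+(15, 3)]
2. N_y = 9  [2·N = B+C = (13, 15)+(15, 3)]
   so N = (14, 9)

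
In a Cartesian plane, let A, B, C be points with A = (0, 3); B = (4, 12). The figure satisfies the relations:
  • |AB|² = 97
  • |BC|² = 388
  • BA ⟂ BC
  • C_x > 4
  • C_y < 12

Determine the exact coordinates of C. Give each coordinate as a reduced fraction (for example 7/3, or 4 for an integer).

1. C_x = 22  [[BA ⟂ BC ⇒ -4x-9y+124=0] ∩ [|C−(4, 12)|²=388]]
2. C_y = 4  [[BA ⟂ BC ⇒ -4x-9y+124=0] ∩ [|C−(4, 12)|²=388]]
   so C = (22, 4)

C = (22, 4)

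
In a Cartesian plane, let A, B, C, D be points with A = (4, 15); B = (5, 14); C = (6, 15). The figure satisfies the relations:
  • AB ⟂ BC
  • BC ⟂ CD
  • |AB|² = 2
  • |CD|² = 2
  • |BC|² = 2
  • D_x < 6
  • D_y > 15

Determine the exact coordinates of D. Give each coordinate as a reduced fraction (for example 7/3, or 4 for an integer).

D = (5, 16)

1. D_x = 5  [[BC ⟂ CD ⇒ 1x+1y-21=0] ∩ [|D−(6, 15)|²=2]]
2. D_y = 16  [[BC ⟂ CD ⇒ 1x+1y-21=0] ∩ [|D−(6, 15)|²=2]]
   so D = (5, 16)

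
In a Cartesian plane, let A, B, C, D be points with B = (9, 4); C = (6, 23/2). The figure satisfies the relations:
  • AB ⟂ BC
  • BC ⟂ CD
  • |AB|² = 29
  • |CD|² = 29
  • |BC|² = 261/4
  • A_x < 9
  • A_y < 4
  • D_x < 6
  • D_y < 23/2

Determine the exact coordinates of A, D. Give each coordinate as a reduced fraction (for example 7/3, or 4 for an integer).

1. A_x = 4  [[AB ⟂ BC ⇒ 3x-15/2y+3=0] ∩ [|A−(9, 4)|²=29]]
2. A_y = 2  [[AB ⟂ BC ⇒ 3x-15/2y+3=0] ∩ [|A−(9, 4)|²=29]]
   so A = (4, 2)
3. D_x = 1  [[BC ⟂ CD ⇒ -3x+15/2y-273/4=0] ∩ [|D−(6, 23/2)|²=29]]
4. D_y = 19/2  [[BC ⟂ CD ⇒ -3x+15/2y-273/4=0] ∩ [|D−(6, 23/2)|²=29]]
   so D = (1, 19/2)

A = (4, 2)
D = (1, 19/2)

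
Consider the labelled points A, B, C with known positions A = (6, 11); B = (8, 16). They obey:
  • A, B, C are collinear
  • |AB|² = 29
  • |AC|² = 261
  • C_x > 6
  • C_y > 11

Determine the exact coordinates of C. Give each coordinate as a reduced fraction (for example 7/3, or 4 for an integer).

1. C_x = 12  [[A, B, C are collinear ⇒ -5x+2y+8=0] ∩ [|C−(6, 11)|²=261]]
2. C_y = 26  [[A, B, C are collinear ⇒ -5x+2y+8=0] ∩ [|C−(6, 11)|²=261]]
   so C = (12, 26)

C = (12, 26)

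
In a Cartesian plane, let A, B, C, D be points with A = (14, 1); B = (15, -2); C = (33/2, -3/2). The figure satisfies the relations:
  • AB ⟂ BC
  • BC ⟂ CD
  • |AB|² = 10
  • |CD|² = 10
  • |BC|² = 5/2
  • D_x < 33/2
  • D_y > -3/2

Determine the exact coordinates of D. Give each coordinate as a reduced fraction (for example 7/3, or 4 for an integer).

D = (31/2, 3/2)

1. D_x = 31/2  [[BC ⟂ CD ⇒ 3/2x+1/2y-24=0] ∩ [|D−(33/2, -3/2)|²=10]]
2. D_y = 3/2  [[BC ⟂ CD ⇒ 3/2x+1/2y-24=0] ∩ [|D−(33/2, -3/2)|²=10]]
   so D = (31/2, 3/2)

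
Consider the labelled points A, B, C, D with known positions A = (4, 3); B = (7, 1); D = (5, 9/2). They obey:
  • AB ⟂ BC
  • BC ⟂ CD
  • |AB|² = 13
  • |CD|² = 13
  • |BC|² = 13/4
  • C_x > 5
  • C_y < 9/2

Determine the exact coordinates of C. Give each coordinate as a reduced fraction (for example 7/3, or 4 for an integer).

C = (8, 5/2)

1. C_x = 8  [[AB ⟂ BC ⇒ 3x-2y-19=0] ∩ [|C−(5, 9/2)|²=13]]
2. C_y = 5/2  [[AB ⟂ BC ⇒ 3x-2y-19=0] ∩ [|C−(5, 9/2)|²=13]]
   so C = (8, 5/2)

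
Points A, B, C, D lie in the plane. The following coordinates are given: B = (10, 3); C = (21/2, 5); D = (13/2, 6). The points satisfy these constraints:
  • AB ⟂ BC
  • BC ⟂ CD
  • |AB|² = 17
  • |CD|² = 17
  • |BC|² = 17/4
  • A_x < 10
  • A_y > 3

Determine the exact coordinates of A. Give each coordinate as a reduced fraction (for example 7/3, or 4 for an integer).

1. A_x = 6  [[AB ⟂ BC ⇒ -1/2x-2y+11=0] ∩ [|A−(10, 3)|²=17]]
2. A_y = 4  [[AB ⟂ BC ⇒ -1/2x-2y+11=0] ∩ [|A−(10, 3)|²=17]]
   so A = (6, 4)

A = (6, 4)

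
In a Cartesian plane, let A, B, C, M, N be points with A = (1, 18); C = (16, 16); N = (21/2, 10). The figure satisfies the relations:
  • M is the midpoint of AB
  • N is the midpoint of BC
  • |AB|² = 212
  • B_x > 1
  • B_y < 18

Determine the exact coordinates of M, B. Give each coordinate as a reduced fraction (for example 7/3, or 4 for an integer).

M = (3, 11)
B = (5, 4)

1. B_x = 5  [B = 2·N−C = 2·(21/2, 10)−(16, 16)]
2. B_y = 4  [B = 2·N−C = 2·(21/2, 10)−(16, 16)]
   so B = (5, 4)
3. M_x = 3  [2·M = A+B = (1, 18)+(5, 4)]
4. M_y = 11  [2·M = A+B = (1, 18)+(5, 4)]
   so M = (3, 11)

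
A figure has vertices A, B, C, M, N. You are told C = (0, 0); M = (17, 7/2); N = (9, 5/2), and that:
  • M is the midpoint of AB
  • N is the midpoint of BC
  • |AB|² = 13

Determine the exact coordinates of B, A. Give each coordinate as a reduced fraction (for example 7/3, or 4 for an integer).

B = (18, 5)
A = (16, 2)

1. B_x = 18  [B = 2·N−C = 2·(9, 5/2)−(0, 0)]
2. B_y = 5  [B = 2·N−C = 2·(9, 5/2)−(0, 0)]
   so B = (18, 5)
3. A_x = 16  [A = 2·M−B = 2·(17, 7/2)−(18, 5)]
4. A_y = 2  [A = 2·M−B = 2·(17, 7/2)−(18, 5)]
   so A = (16, 2)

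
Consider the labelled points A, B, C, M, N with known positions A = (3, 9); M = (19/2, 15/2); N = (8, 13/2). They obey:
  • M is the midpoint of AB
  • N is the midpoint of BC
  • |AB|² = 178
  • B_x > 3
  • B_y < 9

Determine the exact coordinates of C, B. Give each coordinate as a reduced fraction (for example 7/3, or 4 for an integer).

C = (0, 7)
B = (16, 6)

1. B_x = 16  [B = 2·M−A = 2·(19/2, 15/2)−(3, 9)]
2. B_y = 6  [B = 2·M−A = 2·(19/2, 15/2)−(3, 9)]
   so B = (16, 6)
3. C_x = 0  [C = 2·N−B = 2·(8, 13/2)−(16, 6)]
4. C_y = 7  [C = 2·N−B = 2·(8, 13/2)−(16, 6)]
   so C = (0, 7)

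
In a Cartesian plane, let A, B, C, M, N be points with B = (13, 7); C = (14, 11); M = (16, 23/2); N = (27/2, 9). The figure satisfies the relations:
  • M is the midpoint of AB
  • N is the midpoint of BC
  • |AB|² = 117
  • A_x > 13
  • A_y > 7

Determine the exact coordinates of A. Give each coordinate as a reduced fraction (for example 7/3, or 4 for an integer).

A = (19, 16)

1. A_x = 19  [A = 2·M−B = 2·(16, 23/2)−(13, 7)]
2. A_y = 16  [A = 2·M−B = 2·(16, 23/2)−(13, 7)]
   so A = (19, 16)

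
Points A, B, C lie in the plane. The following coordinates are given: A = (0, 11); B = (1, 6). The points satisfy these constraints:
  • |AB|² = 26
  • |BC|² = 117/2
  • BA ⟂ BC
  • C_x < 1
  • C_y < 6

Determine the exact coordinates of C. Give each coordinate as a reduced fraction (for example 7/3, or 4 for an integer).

1. C_x = -13/2  [[BA ⟂ BC ⇒ -1x+5y-29=0] ∩ [|C−(1, 6)|²=117/2]]
2. C_y = 9/2  [[BA ⟂ BC ⇒ -1x+5y-29=0] ∩ [|C−(1, 6)|²=117/2]]
   so C = (-13/2, 9/2)

C = (-13/2, 9/2)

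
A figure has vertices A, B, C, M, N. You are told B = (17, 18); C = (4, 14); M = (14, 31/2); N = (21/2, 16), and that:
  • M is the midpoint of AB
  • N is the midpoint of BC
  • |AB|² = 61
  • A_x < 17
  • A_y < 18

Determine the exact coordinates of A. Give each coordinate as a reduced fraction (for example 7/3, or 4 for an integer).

A = (11, 13)

1. A_x = 11  [A = 2·M−B = 2·(14, 31/2)−(17, 18)]
2. A_y = 13  [A = 2·M−B = 2·(14, 31/2)−(17, 18)]
   so A = (11, 13)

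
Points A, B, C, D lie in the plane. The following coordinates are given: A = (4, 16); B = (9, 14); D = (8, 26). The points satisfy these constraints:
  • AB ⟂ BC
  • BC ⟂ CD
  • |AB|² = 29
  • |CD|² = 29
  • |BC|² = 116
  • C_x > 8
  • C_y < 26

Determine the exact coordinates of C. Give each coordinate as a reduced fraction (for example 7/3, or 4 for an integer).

C = (13, 24)

1. C_x = 13  [[AB ⟂ BC ⇒ 5x-2y-17=0] ∩ [|C−(8, 26)|²=29]]
2. C_y = 24  [[AB ⟂ BC ⇒ 5x-2y-17=0] ∩ [|C−(8, 26)|²=29]]
   so C = (13, 24)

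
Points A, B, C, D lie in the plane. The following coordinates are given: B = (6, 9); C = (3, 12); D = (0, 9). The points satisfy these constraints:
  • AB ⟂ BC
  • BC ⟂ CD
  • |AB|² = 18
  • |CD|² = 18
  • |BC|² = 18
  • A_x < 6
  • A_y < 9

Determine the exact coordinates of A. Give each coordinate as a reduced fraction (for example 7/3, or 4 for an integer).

1. A_x = 3  [[AB ⟂ BC ⇒ 3x-3y+9=0] ∩ [|A−(6, 9)|²=18]]
2. A_y = 6  [[AB ⟂ BC ⇒ 3x-3y+9=0] ∩ [|A−(6, 9)|²=18]]
   so A = (3, 6)

A = (3, 6)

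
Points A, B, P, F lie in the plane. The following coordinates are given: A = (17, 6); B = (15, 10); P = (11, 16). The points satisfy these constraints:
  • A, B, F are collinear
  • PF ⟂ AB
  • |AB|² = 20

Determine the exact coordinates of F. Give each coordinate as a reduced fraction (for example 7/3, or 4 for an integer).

1. F_x = 59/5  [[A, B, F are collinear ⇒ -4x-2y+80=0] ∩ [PF ⟂ AB ⇒ -2x+4y-42=0]]
2. F_y = 82/5  [[A, B, F are collinear ⇒ -4x-2y+80=0] ∩ [PF ⟂ AB ⇒ -2x+4y-42=0]]
   so F = (59/5, 82/5)

F = (59/5, 82/5)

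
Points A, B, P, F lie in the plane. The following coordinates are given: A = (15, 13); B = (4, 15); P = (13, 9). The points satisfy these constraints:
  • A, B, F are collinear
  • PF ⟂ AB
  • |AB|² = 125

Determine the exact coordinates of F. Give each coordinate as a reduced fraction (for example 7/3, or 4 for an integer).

F = (1721/125, 1653/125)

1. F_x = 1721/125  [[A, B, F are collinear ⇒ -2x-11y+173=0] ∩ [PF ⟂ AB ⇒ -11x+2y+125=0]]
2. F_y = 1653/125  [[A, B, F are collinear ⇒ -2x-11y+173=0] ∩ [PF ⟂ AB ⇒ -11x+2y+125=0]]
   so F = (1721/125, 1653/125)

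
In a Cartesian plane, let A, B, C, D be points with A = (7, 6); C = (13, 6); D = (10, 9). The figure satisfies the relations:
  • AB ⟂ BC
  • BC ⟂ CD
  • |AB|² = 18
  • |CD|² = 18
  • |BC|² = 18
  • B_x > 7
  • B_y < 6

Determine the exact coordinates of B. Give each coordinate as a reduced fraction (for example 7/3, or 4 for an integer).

B = (10, 3)

1. B_x = 10  [[BC ⟂ CD ⇒ 3x-3y-21=0] ∩ [|B−(7, 6)|²=18]]
2. B_y = 3  [[BC ⟂ CD ⇒ 3x-3y-21=0] ∩ [|B−(7, 6)|²=18]]
   so B = (10, 3)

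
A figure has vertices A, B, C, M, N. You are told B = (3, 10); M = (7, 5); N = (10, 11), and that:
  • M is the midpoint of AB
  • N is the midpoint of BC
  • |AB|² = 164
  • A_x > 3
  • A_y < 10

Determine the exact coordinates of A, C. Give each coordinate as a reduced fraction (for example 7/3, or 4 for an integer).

A = (11, 0)
C = (17, 12)

1. A_x = 11  [A = 2·M−B = 2·(7, 5)−(3, 10)]
2. A_y = 0  [A = 2·M−B = 2·(7, 5)−(3, 10)]
   so A = (11, 0)
3. C_x = 17  [C = 2·N−B = 2·(10, 11)−(3, 10)]
4. C_y = 12  [C = 2·N−B = 2·(10, 11)−(3, 10)]
   so C = (17, 12)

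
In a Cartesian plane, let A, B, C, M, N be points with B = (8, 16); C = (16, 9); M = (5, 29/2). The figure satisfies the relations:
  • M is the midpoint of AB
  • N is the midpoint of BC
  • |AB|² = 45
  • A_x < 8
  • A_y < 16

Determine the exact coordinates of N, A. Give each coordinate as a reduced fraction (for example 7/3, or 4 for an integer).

N = (12, 25/2)
A = (2, 13)

1. A_x = 2  [A = 2·M−B = 2·(5, 29/2)−(8, 16)]
2. A_y = 13  [A = 2·M−B = 2·(5, 29/2)−(8, 16)]
   so A = (2, 13)
3. N_x = 12  [2·N = B+C = (8, 16)+(16, 9)]
4. N_y = 25/2  [2·N = B+C = (8, 16)+(16, 9)]
   so N = (12, 25/2)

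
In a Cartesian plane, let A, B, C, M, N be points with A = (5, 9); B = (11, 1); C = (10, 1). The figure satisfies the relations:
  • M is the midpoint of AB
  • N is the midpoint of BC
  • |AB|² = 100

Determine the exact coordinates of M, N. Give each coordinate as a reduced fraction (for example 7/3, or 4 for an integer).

M = (8, 5)
N = (21/2, 1)

1. M_x = 8  [2·M = A+B = (5, 9)+(11, 1)]
2. M_y = 5  [2·M = A+B = (5, 9)+(11, 1)]
   so M = (8, 5)
3. N_x = 21/2  [2·N = B+C = (11, 1)+(10, 1)]
4. N_y = 1  [2·N = B+C = (11, 1)+(10, 1)]
   so N = (21/2, 1)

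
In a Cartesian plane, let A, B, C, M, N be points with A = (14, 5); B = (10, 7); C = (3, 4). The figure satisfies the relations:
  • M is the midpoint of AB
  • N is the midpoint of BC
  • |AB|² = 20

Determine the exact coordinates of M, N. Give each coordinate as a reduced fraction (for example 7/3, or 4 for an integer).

1. M_x = 12  [2·M = A+B = (14, 5)+(10, 7)]
2. M_y = 6  [2·M = A+B = (14, 5)+(10, 7)]
   so M = (12, 6)
3. N_x = 13/2  [2·N = B+C = (10, 7)+(3, 4)]
4. N_y = 11/2  [2·N = B+C = (10, 7)+(3, 4)]
   so N = (13/2, 11/2)

M = (12, 6)
N = (13/2, 11/2)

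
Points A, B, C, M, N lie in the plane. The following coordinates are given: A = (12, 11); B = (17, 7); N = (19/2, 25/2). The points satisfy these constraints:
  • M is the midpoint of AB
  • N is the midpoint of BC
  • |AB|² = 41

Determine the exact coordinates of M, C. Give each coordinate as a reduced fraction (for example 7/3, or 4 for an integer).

1. M_x = 29/2  [2·M = A+B = (12, 11)+(17, 7)]
2. M_y = 9  [2·M = A+B = (12, 11)+(17, 7)]
   so M = (29/2, 9)
3. C_x = 2  [C = 2·N−B = 2·(19/2, 25/2)−(17, 7)]
4. C_y = 18  [C = 2·N−B = 2·(19/2, 25/2)−(17, 7)]
   so C = (2, 18)

M = (29/2, 9)
C = (2, 18)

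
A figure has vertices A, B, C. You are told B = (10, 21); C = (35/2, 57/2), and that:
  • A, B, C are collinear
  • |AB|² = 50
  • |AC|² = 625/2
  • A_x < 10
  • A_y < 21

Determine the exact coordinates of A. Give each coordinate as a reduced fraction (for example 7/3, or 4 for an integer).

1. A_x = 5  [[A, B, C are collinear ⇒ -15/2x+15/2y-165/2=0] ∩ [|A−(10, 21)|²=50]]
2. A_y = 16  [[A, B, C are collinear ⇒ -15/2x+15/2y-165/2=0] ∩ [|A−(10, 21)|²=50]]
   so A = (5, 16)

A = (5, 16)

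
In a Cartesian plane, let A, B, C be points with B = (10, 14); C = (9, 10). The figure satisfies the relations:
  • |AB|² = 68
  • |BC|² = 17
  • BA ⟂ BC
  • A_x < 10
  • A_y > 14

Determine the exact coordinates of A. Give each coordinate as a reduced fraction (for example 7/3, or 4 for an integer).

A = (2, 16)

1. A_x = 2  [[BA ⟂ BC ⇒ -1x-4y+66=0] ∩ [|A−(10, 14)|²=68]]
2. A_y = 16  [[BA ⟂ BC ⇒ -1x-4y+66=0] ∩ [|A−(10, 14)|²=68]]
   so A = (2, 16)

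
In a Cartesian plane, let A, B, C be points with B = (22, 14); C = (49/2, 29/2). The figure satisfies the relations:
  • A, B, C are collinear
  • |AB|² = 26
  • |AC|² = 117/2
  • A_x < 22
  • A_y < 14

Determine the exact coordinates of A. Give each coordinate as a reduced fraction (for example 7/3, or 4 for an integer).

A = (17, 13)

1. A_x = 17  [[A, B, C are collinear ⇒ -1/2x+5/2y-24=0] ∩ [|A−(22, 14)|²=26]]
2. A_y = 13  [[A, B, C are collinear ⇒ -1/2x+5/2y-24=0] ∩ [|A−(22, 14)|²=26]]
   so A = (17, 13)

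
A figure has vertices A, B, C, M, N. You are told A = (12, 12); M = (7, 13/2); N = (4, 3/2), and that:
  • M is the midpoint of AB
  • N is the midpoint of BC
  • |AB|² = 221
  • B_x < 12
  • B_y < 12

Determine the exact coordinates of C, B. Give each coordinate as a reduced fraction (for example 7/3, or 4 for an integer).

1. B_x = 2  [B = 2·M−A = 2·(7, 13/2)−(12, 12)]
2. B_y = 1  [B = 2·M−A = 2·(7, 13/2)−(12, 12)]
   so B = (2, 1)
3. C_x = 6  [C = 2·N−B = 2·(4, 3/2)−(2, 1)]
4. C_y = 2  [C = 2·N−B = 2·(4, 3/2)−(2, 1)]
   so C = (6, 2)

C = (6, 2)
B = (2, 1)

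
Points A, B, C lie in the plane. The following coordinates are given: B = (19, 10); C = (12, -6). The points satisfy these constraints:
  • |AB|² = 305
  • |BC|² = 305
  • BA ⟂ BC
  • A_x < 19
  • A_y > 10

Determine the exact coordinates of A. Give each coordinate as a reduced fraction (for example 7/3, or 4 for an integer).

A = (3, 17)

1. A_x = 3  [[BA ⟂ BC ⇒ -7x-16y+293=0] ∩ [|A−(19, 10)|²=305]]
2. A_y = 17  [[BA ⟂ BC ⇒ -7x-16y+293=0] ∩ [|A−(19, 10)|²=305]]
   so A = (3, 17)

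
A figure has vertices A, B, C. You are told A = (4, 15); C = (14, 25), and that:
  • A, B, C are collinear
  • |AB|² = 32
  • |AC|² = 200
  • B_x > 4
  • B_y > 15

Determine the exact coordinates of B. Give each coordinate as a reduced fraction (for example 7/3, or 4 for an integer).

1. B_x = 8  [[A, B, C are collinear ⇒ 10x-10y+110=0] ∩ [|B−(4, 15)|²=32]]
2. B_y = 19  [[A, B, C are collinear ⇒ 10x-10y+110=0] ∩ [|B−(4, 15)|²=32]]
   so B = (8, 19)

B = (8, 19)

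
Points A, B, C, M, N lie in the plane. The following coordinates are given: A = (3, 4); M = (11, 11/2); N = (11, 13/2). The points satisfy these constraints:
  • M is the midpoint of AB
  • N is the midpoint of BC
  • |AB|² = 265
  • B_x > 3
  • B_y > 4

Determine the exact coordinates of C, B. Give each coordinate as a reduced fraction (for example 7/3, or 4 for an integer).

C = (3, 6)
B = (19, 7)

1. B_x = 19  [B = 2·M−A = 2·(11, 11/2)−(3, 4)]
2. B_y = 7  [B = 2·M−A = 2·(11, 11/2)−(3, 4)]
   so B = (19, 7)
3. C_x = 3  [C = 2·N−B = 2·(11, 13/2)−(19, 7)]
4. C_y = 6  [C = 2·N−B = 2·(11, 13/2)−(19, 7)]
   so C = (3, 6)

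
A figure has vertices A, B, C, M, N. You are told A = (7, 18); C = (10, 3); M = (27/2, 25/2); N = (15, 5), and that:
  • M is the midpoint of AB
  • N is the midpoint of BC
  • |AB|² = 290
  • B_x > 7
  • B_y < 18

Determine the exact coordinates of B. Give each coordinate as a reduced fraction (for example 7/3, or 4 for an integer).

1. B_x = 20  [B = 2·M−A = 2·(27/2, 25/2)−(7, 18)]
2. B_y = 7  [B = 2·M−A = 2·(27/2, 25/2)−(7, 18)]
   so B = (20, 7)

B = (20, 7)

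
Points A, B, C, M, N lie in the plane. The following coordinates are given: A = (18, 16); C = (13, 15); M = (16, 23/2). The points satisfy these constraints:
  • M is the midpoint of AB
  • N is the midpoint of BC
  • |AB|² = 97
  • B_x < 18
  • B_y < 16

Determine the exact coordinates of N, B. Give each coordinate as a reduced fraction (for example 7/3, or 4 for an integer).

1. B_x = 14  [B = 2·M−A = 2·(16, 23/2)−(18, 16)]
2. B_y = 7  [B = 2·M−A = 2·(16, 23/2)−(18, 16)]
   so B = (14, 7)
3. N_x = 27/2  [2·N = B+C = (14, 7)+(13, 15)]
4. N_y = 11  [2·N = B+C = (14, 7)+(13, 15)]
   so N = (27/2, 11)

N = (27/2, 11)
B = (14, 7)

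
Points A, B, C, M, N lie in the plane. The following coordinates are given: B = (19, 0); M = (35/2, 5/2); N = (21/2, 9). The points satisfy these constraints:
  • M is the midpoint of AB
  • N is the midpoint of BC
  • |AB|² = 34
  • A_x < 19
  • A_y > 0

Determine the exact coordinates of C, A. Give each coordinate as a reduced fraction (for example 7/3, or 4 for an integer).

1. A_x = 16  [A = 2·M−B = 2·(35/2, 5/2)−(19, 0)]
2. A_y = 5  [A = 2·M−B = 2·(35/2, 5/2)−(19, 0)]
   so A = (16, 5)
3. C_x = 2  [C = 2·N−B = 2·(21/2, 9)−(19, 0)]
4. C_y = 18  [C = 2·N−B = 2·(21/2, 9)−(19, 0)]
   so C = (2, 18)

C = (2, 18)
A = (16, 5)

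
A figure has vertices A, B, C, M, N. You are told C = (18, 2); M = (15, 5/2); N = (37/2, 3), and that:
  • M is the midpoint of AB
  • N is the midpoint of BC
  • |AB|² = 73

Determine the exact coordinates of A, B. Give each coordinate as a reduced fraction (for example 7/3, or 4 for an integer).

A = (11, 1)
B = (19, 4)

1. B_x = 19  [B = 2·N−C = 2·(37/2, 3)−(18, 2)]
2. B_y = 4  [B = 2·N−C = 2·(37/2, 3)−(18, 2)]
   so B = (19, 4)
3. A_x = 11  [A = 2·M−B = 2·(15, 5/2)−(19, 4)]
4. A_y = 1  [A = 2·M−B = 2·(15, 5/2)−(19, 4)]
   so A = (11, 1)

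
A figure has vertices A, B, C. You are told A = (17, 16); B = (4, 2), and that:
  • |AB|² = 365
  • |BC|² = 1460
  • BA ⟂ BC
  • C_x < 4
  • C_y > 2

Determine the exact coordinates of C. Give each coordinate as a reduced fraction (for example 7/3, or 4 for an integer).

C = (-24, 28)

1. C_x = -24  [[BA ⟂ BC ⇒ 13x+14y-80=0] ∩ [|C−(4, 2)|²=1460]]
2. C_y = 28  [[BA ⟂ BC ⇒ 13x+14y-80=0] ∩ [|C−(4, 2)|²=1460]]
   so C = (-24, 28)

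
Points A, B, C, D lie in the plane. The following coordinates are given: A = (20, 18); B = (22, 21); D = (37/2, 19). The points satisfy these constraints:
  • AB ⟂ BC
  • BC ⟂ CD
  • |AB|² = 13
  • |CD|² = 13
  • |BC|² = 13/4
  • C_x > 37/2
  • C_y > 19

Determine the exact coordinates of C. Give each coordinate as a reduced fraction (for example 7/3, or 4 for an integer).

C = (41/2, 22)

1. C_x = 41/2  [[AB ⟂ BC ⇒ 2x+3y-107=0] ∩ [|C−(37/2, 19)|²=13]]
2. C_y = 22  [[AB ⟂ BC ⇒ 2x+3y-107=0] ∩ [|C−(37/2, 19)|²=13]]
   so C = (41/2, 22)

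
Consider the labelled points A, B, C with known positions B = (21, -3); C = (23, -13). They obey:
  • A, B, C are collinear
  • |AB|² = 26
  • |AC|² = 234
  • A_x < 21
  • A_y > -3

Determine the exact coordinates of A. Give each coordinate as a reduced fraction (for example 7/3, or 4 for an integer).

A = (20, 2)

1. A_x = 20  [[A, B, C are collinear ⇒ 10x+2y-204=0] ∩ [|A−(21, -3)|²=26]]
2. A_y = 2  [[A, B, C are collinear ⇒ 10x+2y-204=0] ∩ [|A−(21, -3)|²=26]]
   so A = (20, 2)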